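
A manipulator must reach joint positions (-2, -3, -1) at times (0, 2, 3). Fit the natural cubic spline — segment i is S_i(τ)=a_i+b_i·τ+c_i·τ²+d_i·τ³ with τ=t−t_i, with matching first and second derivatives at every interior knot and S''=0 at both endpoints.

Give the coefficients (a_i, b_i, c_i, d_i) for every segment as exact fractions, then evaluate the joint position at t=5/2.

  seg 0: a=-2 b=-4/3 c=0 d=5/24
  seg 1: a=-3 b=7/6 c=5/4 d=-5/12
S(5/2) = -69/32

Δ: Δ0=-1/2, Δ1=2
row 1: diag=6, rhs=15; c'=1/6, d'=5/2
back: M1=5/2
M: M0=0, M1=5/2, M2=0
seg 0: a=-2, c=M0/2=0, d=(M1−M0)/(6·2)=5/24, b=Δ0−h0·(2M0+M1)/6=-4/3
seg 1: a=-3, c=M1/2=5/4, d=(M2−M1)/(6·1)=-5/12, b=Δ1−h1·(2M1+M2)/6=7/6
t_q=5/2 → seg 1, τ=1/2; S=-3+7/6·τ+5/4·τ²+-5/12·τ³=-69/32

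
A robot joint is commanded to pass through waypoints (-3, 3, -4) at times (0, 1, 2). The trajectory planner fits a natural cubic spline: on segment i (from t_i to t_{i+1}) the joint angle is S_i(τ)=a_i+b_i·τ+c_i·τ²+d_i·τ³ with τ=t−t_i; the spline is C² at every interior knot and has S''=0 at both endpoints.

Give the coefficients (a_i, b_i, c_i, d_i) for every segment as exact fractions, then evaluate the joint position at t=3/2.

  seg 0: a=-3 b=37/4 c=0 d=-13/4
  seg 1: a=3 b=-1/2 c=-39/4 d=13/4
S(3/2) = 23/32

Δ: Δ0=6, Δ1=-7
row 1: diag=4, rhs=-78; c'=1/4, d'=-39/2
back: M1=-39/2
M: M0=0, M1=-39/2, M2=0
seg 0: a=-3, c=M0/2=0, d=(M1−M0)/(6·1)=-13/4, b=Δ0−h0·(2M0+M1)/6=37/4
seg 1: a=3, c=M1/2=-39/4, d=(M2−M1)/(6·1)=13/4, b=Δ1−h1·(2M1+M2)/6=-1/2
t_q=3/2 → seg 1, τ=1/2; S=3+-1/2·τ+-39/4·τ²+13/4·τ³=23/32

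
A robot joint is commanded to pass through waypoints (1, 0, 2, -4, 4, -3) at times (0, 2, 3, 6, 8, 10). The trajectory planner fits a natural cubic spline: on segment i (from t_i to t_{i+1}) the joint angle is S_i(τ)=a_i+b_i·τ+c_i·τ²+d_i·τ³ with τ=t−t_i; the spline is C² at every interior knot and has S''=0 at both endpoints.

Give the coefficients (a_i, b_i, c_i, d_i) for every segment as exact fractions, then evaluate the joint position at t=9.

  seg 0: a=1 b=-1309/785 c=0 d=1833/6280
  seg 1: a=0 b=2881/1570 c=5499/3140 d=-4981/3140
  seg 2: a=2 b=1817/3140 c=-2361/785 d=1349/1884
  seg 3: a=-4 b=2929/1570 c=10791/3140 d=-186/157
  seg 4: a=4 b=2191/1570 c=-11529/3140 d=3843/6280
S(9) = 14669/6280

Δ: Δ0=-1/2, Δ1=2, Δ2=-2, Δ3=4, Δ4=-7/2
row 1: diag=6, rhs=15; c'=1/6, d'=5/2
row 2: denom=8−1·1/6=47/6; d'=(-24−1·5/2)/(47/6)=-159/47
row 3: denom=10−3·18/47=416/47; d'=(36−3·-159/47)/(416/47)=2169/416
row 4: denom=8−2·47/208=785/104; d'=(-45−2·2169/416)/(785/104)=-11529/1570
back: M4=-11529/1570
back: M3=2169/416−47/208·-11529/1570=10791/1570
back: M2=-159/47−18/47·10791/1570=-4722/785
back: M1=5/2−1/6·-4722/785=5499/1570
M: M0=0, M1=5499/1570, M2=-4722/785, M3=10791/1570, M4=-11529/1570, M5=0
seg 0: a=1, c=M0/2=0, d=(M1−M0)/(6·2)=1833/6280, b=Δ0−h0·(2M0+M1)/6=-1309/785
seg 1: a=0, c=M1/2=5499/3140, d=(M2−M1)/(6·1)=-4981/3140, b=Δ1−h1·(2M1+M2)/6=2881/1570
seg 2: a=2, c=M2/2=-2361/785, d=(M3−M2)/(6·3)=1349/1884, b=Δ2−h2·(2M2+M3)/6=1817/3140
seg 3: a=-4, c=M3/2=10791/3140, d=(M4−M3)/(6·2)=-186/157, b=Δ3−h3·(2M3+M4)/6=2929/1570
seg 4: a=4, c=M4/2=-11529/3140, d=(M5−M4)/(6·2)=3843/6280, b=Δ4−h4·(2M4+M5)/6=2191/1570
t_q=9 → seg 4, τ=1; S=4+2191/1570·τ+-11529/3140·τ²+3843/6280·τ³=14669/6280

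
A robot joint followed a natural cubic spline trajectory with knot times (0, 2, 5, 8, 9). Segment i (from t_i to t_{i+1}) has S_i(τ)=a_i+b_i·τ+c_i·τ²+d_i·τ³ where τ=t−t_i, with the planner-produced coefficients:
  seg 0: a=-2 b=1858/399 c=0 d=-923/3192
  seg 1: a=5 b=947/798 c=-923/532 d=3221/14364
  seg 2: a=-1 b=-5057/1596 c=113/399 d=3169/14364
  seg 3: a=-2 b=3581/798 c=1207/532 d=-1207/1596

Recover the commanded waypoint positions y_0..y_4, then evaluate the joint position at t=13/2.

y_0 = S_0(0) = a_0 = -2
y_1 = S_1(0) = a_1 = 5
y_2 = S_2(0) = a_2 = -1
y_3 = S_3(0) = a_3 = -2
y_4 = S_3(1) = 4
t_q=13/2 is in segment 2 (τ=3/2); S_2(τ)=-18603/4256

y_0=-2 y_1=5 y_2=-1 y_3=-2 y_4=4
S(13/2) = -18603/4256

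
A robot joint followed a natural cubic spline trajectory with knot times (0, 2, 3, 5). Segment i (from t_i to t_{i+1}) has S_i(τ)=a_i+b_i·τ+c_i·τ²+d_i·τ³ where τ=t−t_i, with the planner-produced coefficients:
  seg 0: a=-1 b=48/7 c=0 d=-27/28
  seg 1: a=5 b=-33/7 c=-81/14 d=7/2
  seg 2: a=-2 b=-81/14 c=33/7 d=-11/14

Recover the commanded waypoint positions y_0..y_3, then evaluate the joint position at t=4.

y_0=-1 y_1=5 y_2=-2 y_3=-1
S(4) = -27/7

y_0 = S_0(0) = a_0 = -1
y_1 = S_1(0) = a_1 = 5
y_2 = S_2(0) = a_2 = -2
y_3 = S_2(2) = -1
t_q=4 is in segment 2 (τ=1); S_2(τ)=-27/7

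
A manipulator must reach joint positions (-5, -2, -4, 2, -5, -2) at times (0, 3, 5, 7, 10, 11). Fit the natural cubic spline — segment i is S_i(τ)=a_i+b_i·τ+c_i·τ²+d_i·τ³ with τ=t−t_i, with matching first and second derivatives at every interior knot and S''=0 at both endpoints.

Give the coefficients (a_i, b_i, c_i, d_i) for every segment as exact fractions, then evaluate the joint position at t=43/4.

  seg 0: a=-5 b=2675/1269 c=0 d=-1406/11421
  seg 1: a=-2 b=-1543/1269 c=-1406/1269 d=1543/2538
  seg 2: a=-4 b=697/423 c=3223/1269 d=-2365/2538
  seg 3: a=2 b=793/1269 c=-3872/1269 d=7862/11421
  seg 4: a=-5 b=1147/1269 c=1330/423 d=-1330/1269
S(43/4) = -40549/13536

Δ: Δ0=1, Δ1=-1, Δ2=3, Δ3=-7/3, Δ4=3
row 1: diag=10, rhs=-12; c'=1/5, d'=-6/5
row 2: denom=8−2·1/5=38/5; d'=(24−2·-6/5)/(38/5)=66/19
row 3: denom=10−2·5/19=180/19; d'=(-32−2·66/19)/(180/19)=-37/9
row 4: denom=8−3·19/60=141/20; d'=(32−3·-37/9)/(141/20)=2660/423
back: M4=2660/423
back: M3=-37/9−19/60·2660/423=-7744/1269
back: M2=66/19−5/19·-7744/1269=6446/1269
back: M1=-6/5−1/5·6446/1269=-2812/1269
M: M0=0, M1=-2812/1269, M2=6446/1269, M3=-7744/1269, M4=2660/423, M5=0
seg 0: a=-5, c=M0/2=0, d=(M1−M0)/(6·3)=-1406/11421, b=Δ0−h0·(2M0+M1)/6=2675/1269
seg 1: a=-2, c=M1/2=-1406/1269, d=(M2−M1)/(6·2)=1543/2538, b=Δ1−h1·(2M1+M2)/6=-1543/1269
seg 2: a=-4, c=M2/2=3223/1269, d=(M3−M2)/(6·2)=-2365/2538, b=Δ2−h2·(2M2+M3)/6=697/423
seg 3: a=2, c=M3/2=-3872/1269, d=(M4−M3)/(6·3)=7862/11421, b=Δ3−h3·(2M3+M4)/6=793/1269
seg 4: a=-5, c=M4/2=1330/423, d=(M5−M4)/(6·1)=-1330/1269, b=Δ4−h4·(2M4+M5)/6=1147/1269
t_q=43/4 → seg 4, τ=3/4; S=-5+1147/1269·τ+1330/423·τ²+-1330/1269·τ³=-40549/13536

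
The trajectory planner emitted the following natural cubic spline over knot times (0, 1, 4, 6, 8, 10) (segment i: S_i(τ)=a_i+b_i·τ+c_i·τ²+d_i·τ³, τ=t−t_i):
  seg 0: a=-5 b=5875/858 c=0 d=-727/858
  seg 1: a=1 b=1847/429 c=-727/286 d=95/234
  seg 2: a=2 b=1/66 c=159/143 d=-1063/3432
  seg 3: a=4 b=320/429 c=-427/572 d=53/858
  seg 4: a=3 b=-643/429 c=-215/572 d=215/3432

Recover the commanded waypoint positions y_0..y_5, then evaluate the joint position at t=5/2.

y_0=-5 y_1=1 y_2=2 y_3=4 y_4=3 y_5=-1
S(5/2) = 7113/2288

y_0 = S_0(0) = a_0 = -5
y_1 = S_1(0) = a_1 = 1
y_2 = S_2(0) = a_2 = 2
y_3 = S_3(0) = a_3 = 4
y_4 = S_4(0) = a_4 = 3
y_5 = S_4(2) = -1
t_q=5/2 is in segment 1 (τ=3/2); S_1(τ)=7113/2288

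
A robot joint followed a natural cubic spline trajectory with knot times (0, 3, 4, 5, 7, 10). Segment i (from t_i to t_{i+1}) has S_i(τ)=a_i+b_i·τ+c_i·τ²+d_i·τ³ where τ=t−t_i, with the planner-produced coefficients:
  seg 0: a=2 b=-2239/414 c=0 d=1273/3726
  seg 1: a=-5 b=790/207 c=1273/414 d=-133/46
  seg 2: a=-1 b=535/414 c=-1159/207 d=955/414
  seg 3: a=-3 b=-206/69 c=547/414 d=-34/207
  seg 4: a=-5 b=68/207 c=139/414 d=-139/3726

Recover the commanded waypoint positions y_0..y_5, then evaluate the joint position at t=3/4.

y_0 = S_0(0) = a_0 = 2
y_1 = S_1(0) = a_1 = -5
y_2 = S_2(0) = a_2 = -1
y_3 = S_3(0) = a_3 = -3
y_4 = S_4(0) = a_4 = -5
y_5 = S_4(3) = -2
t_q=3/4 is in segment 0 (τ=3/4); S_0(τ)=-5629/2944

y_0=2 y_1=-5 y_2=-1 y_3=-3 y_4=-5 y_5=-2
S(3/4) = -5629/2944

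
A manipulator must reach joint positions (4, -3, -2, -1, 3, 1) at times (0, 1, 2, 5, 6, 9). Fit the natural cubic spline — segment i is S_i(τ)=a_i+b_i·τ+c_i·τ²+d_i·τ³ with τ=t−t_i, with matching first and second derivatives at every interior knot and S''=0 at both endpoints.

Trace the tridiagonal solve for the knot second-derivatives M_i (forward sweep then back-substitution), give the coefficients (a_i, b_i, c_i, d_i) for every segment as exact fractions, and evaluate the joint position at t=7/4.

  seg 0: a=4 b=-339/37 c=0 d=80/37
  seg 1: a=-3 b=-99/37 c=240/37 d=-104/37
  seg 2: a=-2 b=69/37 c=-72/37 d=478/999
  seg 3: a=-1 b=115/37 c=262/111 d=-163/111
  seg 4: a=3 b=380/111 c=-227/111 d=227/999
S(7/4) = -753/296

Δ: Δ0=-7, Δ1=1, Δ2=1/3, Δ3=4, Δ4=-2/3
row 1: diag=4, rhs=48; c'=1/4, d'=12
row 2: denom=8−1·1/4=31/4; d'=(-4−1·12)/(31/4)=-64/31
row 3: denom=8−3·12/31=212/31; d'=(22−3·-64/31)/(212/31)=437/106
row 4: denom=8−1·31/212=1665/212; d'=(-28−1·437/106)/(1665/212)=-454/111
back: M4=-454/111
back: M3=437/106−31/212·-454/111=524/111
back: M2=-64/31−12/31·524/111=-144/37
back: M1=12−1/4·-144/37=480/37
M: M0=0, M1=480/37, M2=-144/37, M3=524/111, M4=-454/111, M5=0
seg 0: a=4, c=M0/2=0, d=(M1−M0)/(6·1)=80/37, b=Δ0−h0·(2M0+M1)/6=-339/37
seg 1: a=-3, c=M1/2=240/37, d=(M2−M1)/(6·1)=-104/37, b=Δ1−h1·(2M1+M2)/6=-99/37
seg 2: a=-2, c=M2/2=-72/37, d=(M3−M2)/(6·3)=478/999, b=Δ2−h2·(2M2+M3)/6=69/37
seg 3: a=-1, c=M3/2=262/111, d=(M4−M3)/(6·1)=-163/111, b=Δ3−h3·(2M3+M4)/6=115/37
seg 4: a=3, c=M4/2=-227/111, d=(M5−M4)/(6·3)=227/999, b=Δ4−h4·(2M4+M5)/6=380/111
t_q=7/4 → seg 1, τ=3/4; S=-3+-99/37·τ+240/37·τ²+-104/37·τ³=-753/296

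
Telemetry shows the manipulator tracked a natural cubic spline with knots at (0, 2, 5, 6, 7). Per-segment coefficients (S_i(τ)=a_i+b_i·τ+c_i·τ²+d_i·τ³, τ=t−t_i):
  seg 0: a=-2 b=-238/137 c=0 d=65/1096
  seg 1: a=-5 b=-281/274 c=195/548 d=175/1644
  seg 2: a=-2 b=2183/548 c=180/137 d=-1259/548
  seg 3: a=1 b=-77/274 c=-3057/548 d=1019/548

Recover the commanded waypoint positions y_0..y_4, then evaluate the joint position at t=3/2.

y_0 = S_0(0) = a_0 = -2
y_1 = S_1(0) = a_1 = -5
y_2 = S_2(0) = a_2 = -2
y_3 = S_3(0) = a_3 = 1
y_4 = S_3(1) = -3
t_q=3/2 is in segment 0 (τ=3/2); S_0(τ)=-38629/8768

y_0=-2 y_1=-5 y_2=-2 y_3=1 y_4=-3
S(3/2) = -38629/8768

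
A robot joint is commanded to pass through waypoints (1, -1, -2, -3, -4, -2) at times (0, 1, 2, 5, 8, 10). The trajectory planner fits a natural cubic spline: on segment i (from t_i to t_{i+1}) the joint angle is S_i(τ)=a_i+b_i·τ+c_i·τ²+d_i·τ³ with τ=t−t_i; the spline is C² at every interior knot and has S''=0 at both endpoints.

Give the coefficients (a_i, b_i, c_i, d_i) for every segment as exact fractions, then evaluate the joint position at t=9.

  seg 0: a=1 b=-6874/3081 c=0 d=712/3081
  seg 1: a=-1 b=-4738/3081 c=712/1027 d=-479/3081
  seg 2: a=-2 b=-1903/3081 c=233/1027 d=-407/9243
  seg 3: a=-3 b=-1372/3081 c=-174/1027 d=49/711
  seg 4: a=-4 b=1229/3081 c=463/1027 d=-463/6162
S(9) = -6625/2054

Δ: Δ0=-2, Δ1=-1, Δ2=-1/3, Δ3=-1/3, Δ4=1
row 1: diag=4, rhs=6; c'=1/4, d'=3/2
row 2: denom=8−1·1/4=31/4; d'=(4−1·3/2)/(31/4)=10/31
row 3: denom=12−3·12/31=336/31; d'=(0−3·10/31)/(336/31)=-5/56
row 4: denom=10−3·31/112=1027/112; d'=(8−3·-5/56)/(1027/112)=926/1027
back: M4=926/1027
back: M3=-5/56−31/112·926/1027=-348/1027
back: M2=10/31−12/31·-348/1027=466/1027
back: M1=3/2−1/4·466/1027=1424/1027
M: M0=0, M1=1424/1027, M2=466/1027, M3=-348/1027, M4=926/1027, M5=0
seg 0: a=1, c=M0/2=0, d=(M1−M0)/(6·1)=712/3081, b=Δ0−h0·(2M0+M1)/6=-6874/3081
seg 1: a=-1, c=M1/2=712/1027, d=(M2−M1)/(6·1)=-479/3081, b=Δ1−h1·(2M1+M2)/6=-4738/3081
seg 2: a=-2, c=M2/2=233/1027, d=(M3−M2)/(6·3)=-407/9243, b=Δ2−h2·(2M2+M3)/6=-1903/3081
seg 3: a=-3, c=M3/2=-174/1027, d=(M4−M3)/(6·3)=49/711, b=Δ3−h3·(2M3+M4)/6=-1372/3081
seg 4: a=-4, c=M4/2=463/1027, d=(M5−M4)/(6·2)=-463/6162, b=Δ4−h4·(2M4+M5)/6=1229/3081
t_q=9 → seg 4, τ=1; S=-4+1229/3081·τ+463/1027·τ²+-463/6162·τ³=-6625/2054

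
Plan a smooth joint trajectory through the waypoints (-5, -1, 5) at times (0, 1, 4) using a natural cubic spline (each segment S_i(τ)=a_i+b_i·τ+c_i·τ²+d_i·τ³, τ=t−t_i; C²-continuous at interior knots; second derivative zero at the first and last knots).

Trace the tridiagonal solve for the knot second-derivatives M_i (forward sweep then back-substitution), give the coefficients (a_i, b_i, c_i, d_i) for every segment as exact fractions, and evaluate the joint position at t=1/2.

Δ: Δ0=4, Δ1=2
row 1: diag=8, rhs=-12; c'=3/8, d'=-3/2
back: M1=-3/2
M: M0=0, M1=-3/2, M2=0
seg 0: a=-5, c=M0/2=0, d=(M1−M0)/(6·1)=-1/4, b=Δ0−h0·(2M0+M1)/6=17/4
seg 1: a=-1, c=M1/2=-3/4, d=(M2−M1)/(6·3)=1/12, b=Δ1−h1·(2M1+M2)/6=7/2
t_q=1/2 → seg 0, τ=1/2; S=-5+17/4·τ+0·τ²+-1/4·τ³=-93/32

  seg 0: a=-5 b=17/4 c=0 d=-1/4
  seg 1: a=-1 b=7/2 c=-3/4 d=1/12
S(1/2) = -93/32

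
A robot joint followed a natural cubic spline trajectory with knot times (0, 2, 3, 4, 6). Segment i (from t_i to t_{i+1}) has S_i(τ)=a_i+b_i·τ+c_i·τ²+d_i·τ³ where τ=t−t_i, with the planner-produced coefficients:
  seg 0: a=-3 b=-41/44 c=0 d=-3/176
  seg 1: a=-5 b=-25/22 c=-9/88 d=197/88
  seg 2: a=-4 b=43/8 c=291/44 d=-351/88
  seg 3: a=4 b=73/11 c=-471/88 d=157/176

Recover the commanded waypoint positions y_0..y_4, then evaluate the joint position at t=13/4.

y_0 = S_0(0) = a_0 = -3
y_1 = S_1(0) = a_1 = -5
y_2 = S_2(0) = a_2 = -4
y_3 = S_3(0) = a_3 = 4
y_4 = S_3(2) = 3
t_q=13/4 is in segment 2 (τ=1/4); S_2(τ)=-12983/5632

y_0=-3 y_1=-5 y_2=-4 y_3=4 y_4=3
S(13/4) = -12983/5632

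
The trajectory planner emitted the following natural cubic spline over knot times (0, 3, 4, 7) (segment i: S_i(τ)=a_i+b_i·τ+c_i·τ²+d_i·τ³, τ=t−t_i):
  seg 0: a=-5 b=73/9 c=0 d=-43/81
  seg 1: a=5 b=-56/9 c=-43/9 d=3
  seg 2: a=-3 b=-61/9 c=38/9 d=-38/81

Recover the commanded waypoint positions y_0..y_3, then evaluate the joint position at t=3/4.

y_0=-5 y_1=5 y_2=-3 y_3=2
S(3/4) = 55/64

y_0 = S_0(0) = a_0 = -5
y_1 = S_1(0) = a_1 = 5
y_2 = S_2(0) = a_2 = -3
y_3 = S_2(3) = 2
t_q=3/4 is in segment 0 (τ=3/4); S_0(τ)=55/64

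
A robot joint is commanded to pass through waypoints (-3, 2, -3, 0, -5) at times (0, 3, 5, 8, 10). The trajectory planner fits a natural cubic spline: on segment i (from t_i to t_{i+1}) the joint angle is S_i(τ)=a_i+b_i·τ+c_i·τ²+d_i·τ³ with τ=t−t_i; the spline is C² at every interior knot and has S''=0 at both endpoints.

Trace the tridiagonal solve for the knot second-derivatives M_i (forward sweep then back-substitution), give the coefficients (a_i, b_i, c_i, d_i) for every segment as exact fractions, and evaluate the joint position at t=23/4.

Δ: Δ0=5/3, Δ1=-5/2, Δ2=1, Δ3=-5/2
row 1: diag=10, rhs=-25; c'=1/5, d'=-5/2
row 2: denom=10−2·1/5=48/5; d'=(21−2·-5/2)/(48/5)=65/24
row 3: denom=10−3·5/16=145/16; d'=(-21−3·65/24)/(145/16)=-466/145
back: M3=-466/145
back: M2=65/24−5/16·-466/145=323/87
back: M1=-5/2−1/5·323/87=-2821/870
M: M0=0, M1=-2821/870, M2=323/87, M3=-466/145, M4=0
seg 0: a=-3, c=M0/2=0, d=(M1−M0)/(6·3)=-2821/15660, b=Δ0−h0·(2M0+M1)/6=1907/580
seg 1: a=2, c=M1/2=-2821/1740, d=(M2−M1)/(6·2)=2017/3480, b=Δ1−h1·(2M1+M2)/6=-457/290
seg 2: a=-3, c=M2/2=323/174, d=(M3−M2)/(6·3)=-3013/7830, b=Δ2−h2·(2M2+M3)/6=-481/435
seg 3: a=0, c=M3/2=-233/145, d=(M4−M3)/(6·2)=233/870, b=Δ3−h3·(2M3+M4)/6=-311/870
t_q=23/4 → seg 2, τ=3/4; S=-3+-481/435·τ+323/174·τ²+-3013/7830·τ³=-10941/3712

  seg 0: a=-3 b=1907/580 c=0 d=-2821/15660
  seg 1: a=2 b=-457/290 c=-2821/1740 d=2017/3480
  seg 2: a=-3 b=-481/435 c=323/174 d=-3013/7830
  seg 3: a=0 b=-311/870 c=-233/145 d=233/870
S(23/4) = -10941/3712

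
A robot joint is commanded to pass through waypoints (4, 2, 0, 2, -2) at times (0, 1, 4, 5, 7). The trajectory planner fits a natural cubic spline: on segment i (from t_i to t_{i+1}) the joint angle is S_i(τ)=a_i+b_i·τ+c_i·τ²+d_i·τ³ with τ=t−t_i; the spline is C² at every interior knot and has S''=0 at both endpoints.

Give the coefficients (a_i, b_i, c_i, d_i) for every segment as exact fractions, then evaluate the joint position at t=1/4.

Δ: Δ0=-2, Δ1=-2/3, Δ2=2, Δ3=-2
row 1: diag=8, rhs=8; c'=3/8, d'=1
row 2: denom=8−3·3/8=55/8; d'=(16−3·1)/(55/8)=104/55
row 3: denom=6−1·8/55=322/55; d'=(-24−1·104/55)/(322/55)=-712/161
back: M3=-712/161
back: M2=104/55−8/55·-712/161=408/161
back: M1=1−3/8·408/161=8/161
M: M0=0, M1=8/161, M2=408/161, M3=-712/161, M4=0
seg 0: a=4, c=M0/2=0, d=(M1−M0)/(6·1)=4/483, b=Δ0−h0·(2M0+M1)/6=-970/483
seg 1: a=2, c=M1/2=4/161, d=(M2−M1)/(6·3)=200/1449, b=Δ1−h1·(2M1+M2)/6=-958/483
seg 2: a=0, c=M2/2=204/161, d=(M3−M2)/(6·1)=-80/69, b=Δ2−h2·(2M2+M3)/6=914/483
seg 3: a=2, c=M3/2=-356/161, d=(M4−M3)/(6·2)=178/483, b=Δ3−h3·(2M3+M4)/6=458/483
t_q=1/4 → seg 0, τ=1/4; S=4+-970/483·τ+0·τ²+4/483·τ³=9011/2576

  seg 0: a=4 b=-970/483 c=0 d=4/483
  seg 1: a=2 b=-958/483 c=4/161 d=200/1449
  seg 2: a=0 b=914/483 c=204/161 d=-80/69
  seg 3: a=2 b=458/483 c=-356/161 d=178/483
S(1/4) = 9011/2576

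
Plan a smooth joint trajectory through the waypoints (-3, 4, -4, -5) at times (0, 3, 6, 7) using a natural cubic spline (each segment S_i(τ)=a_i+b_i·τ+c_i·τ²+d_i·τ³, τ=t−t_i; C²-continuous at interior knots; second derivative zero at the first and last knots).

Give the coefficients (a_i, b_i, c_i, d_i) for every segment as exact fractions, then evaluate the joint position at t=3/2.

Δ: Δ0=7/3, Δ1=-8/3, Δ2=-1
row 1: diag=12, rhs=-30; c'=1/4, d'=-5/2
row 2: denom=8−3·1/4=29/4; d'=(10−3·-5/2)/(29/4)=70/29
back: M2=70/29
back: M1=-5/2−1/4·70/29=-90/29
M: M0=0, M1=-90/29, M2=70/29, M3=0
seg 0: a=-3, c=M0/2=0, d=(M1−M0)/(6·3)=-5/29, b=Δ0−h0·(2M0+M1)/6=338/87
seg 1: a=4, c=M1/2=-45/29, d=(M2−M1)/(6·3)=80/261, b=Δ1−h1·(2M1+M2)/6=-67/87
seg 2: a=-4, c=M2/2=35/29, d=(M3−M2)/(6·1)=-35/87, b=Δ2−h2·(2M2+M3)/6=-157/87
t_q=3/2 → seg 0, τ=3/2; S=-3+338/87·τ+0·τ²+-5/29·τ³=521/232

  seg 0: a=-3 b=338/87 c=0 d=-5/29
  seg 1: a=4 b=-67/87 c=-45/29 d=80/261
  seg 2: a=-4 b=-157/87 c=35/29 d=-35/87
S(3/2) = 521/232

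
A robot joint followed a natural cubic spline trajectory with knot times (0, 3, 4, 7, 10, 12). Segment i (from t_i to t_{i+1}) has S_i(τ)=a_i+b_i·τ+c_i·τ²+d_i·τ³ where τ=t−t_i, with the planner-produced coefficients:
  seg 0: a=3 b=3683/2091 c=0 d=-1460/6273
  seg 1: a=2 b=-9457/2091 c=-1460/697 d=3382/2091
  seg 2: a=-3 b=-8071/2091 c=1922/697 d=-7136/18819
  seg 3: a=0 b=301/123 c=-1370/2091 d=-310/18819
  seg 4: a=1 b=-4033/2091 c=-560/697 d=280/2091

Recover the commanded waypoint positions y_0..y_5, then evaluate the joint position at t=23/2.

y_0 = S_0(0) = a_0 = 3
y_1 = S_1(0) = a_1 = 2
y_2 = S_2(0) = a_2 = -3
y_3 = S_3(0) = a_3 = 0
y_4 = S_4(0) = a_4 = 1
y_5 = S_4(2) = -5
t_q=23/2 is in segment 4 (τ=3/2); S_4(τ)=-4529/1394

y_0=3 y_1=2 y_2=-3 y_3=0 y_4=1 y_5=-5
S(23/2) = -4529/1394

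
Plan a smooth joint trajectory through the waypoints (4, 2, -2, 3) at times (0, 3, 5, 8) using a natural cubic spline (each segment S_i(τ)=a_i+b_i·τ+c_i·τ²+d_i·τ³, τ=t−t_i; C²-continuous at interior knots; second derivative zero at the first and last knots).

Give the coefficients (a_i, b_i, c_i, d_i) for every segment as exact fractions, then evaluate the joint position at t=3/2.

  seg 0: a=4 b=-1/48 c=0 d=-31/432
  seg 1: a=2 b=-47/24 c=-31/48 d=5/16
  seg 2: a=-2 b=-19/24 c=59/48 d=-59/432
S(3/2) = 477/128

Δ: Δ0=-2/3, Δ1=-2, Δ2=5/3
row 1: diag=10, rhs=-8; c'=1/5, d'=-4/5
row 2: denom=10−2·1/5=48/5; d'=(22−2·-4/5)/(48/5)=59/24
back: M2=59/24
back: M1=-4/5−1/5·59/24=-31/24
M: M0=0, M1=-31/24, M2=59/24, M3=0
seg 0: a=4, c=M0/2=0, d=(M1−M0)/(6·3)=-31/432, b=Δ0−h0·(2M0+M1)/6=-1/48
seg 1: a=2, c=M1/2=-31/48, d=(M2−M1)/(6·2)=5/16, b=Δ1−h1·(2M1+M2)/6=-47/24
seg 2: a=-2, c=M2/2=59/48, d=(M3−M2)/(6·3)=-59/432, b=Δ2−h2·(2M2+M3)/6=-19/24
t_q=3/2 → seg 0, τ=3/2; S=4+-1/48·τ+0·τ²+-31/432·τ³=477/128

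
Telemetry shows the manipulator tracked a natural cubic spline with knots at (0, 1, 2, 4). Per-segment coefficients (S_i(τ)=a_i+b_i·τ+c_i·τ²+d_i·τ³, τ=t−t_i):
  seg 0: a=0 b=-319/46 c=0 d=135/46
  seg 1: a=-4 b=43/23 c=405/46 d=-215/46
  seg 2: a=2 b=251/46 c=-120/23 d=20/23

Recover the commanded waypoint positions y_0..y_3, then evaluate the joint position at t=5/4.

y_0 = S_0(0) = a_0 = 0
y_1 = S_1(0) = a_1 = -4
y_2 = S_2(0) = a_2 = 2
y_3 = S_2(2) = -1
t_q=5/4 is in segment 1 (τ=1/4); S_1(τ)=-8995/2944

y_0=0 y_1=-4 y_2=2 y_3=-1
S(5/4) = -8995/2944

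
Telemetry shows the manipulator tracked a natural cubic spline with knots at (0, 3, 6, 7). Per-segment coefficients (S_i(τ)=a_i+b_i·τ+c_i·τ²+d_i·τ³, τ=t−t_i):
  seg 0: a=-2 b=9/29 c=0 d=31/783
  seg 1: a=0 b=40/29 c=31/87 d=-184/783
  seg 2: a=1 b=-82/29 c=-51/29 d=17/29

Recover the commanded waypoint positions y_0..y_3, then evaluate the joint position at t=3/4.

y_0 = S_0(0) = a_0 = -2
y_1 = S_1(0) = a_1 = 0
y_2 = S_2(0) = a_2 = 1
y_3 = S_2(1) = -3
t_q=3/4 is in segment 0 (τ=3/4); S_0(τ)=-3249/1856

y_0=-2 y_1=0 y_2=1 y_3=-3
S(3/4) = -3249/1856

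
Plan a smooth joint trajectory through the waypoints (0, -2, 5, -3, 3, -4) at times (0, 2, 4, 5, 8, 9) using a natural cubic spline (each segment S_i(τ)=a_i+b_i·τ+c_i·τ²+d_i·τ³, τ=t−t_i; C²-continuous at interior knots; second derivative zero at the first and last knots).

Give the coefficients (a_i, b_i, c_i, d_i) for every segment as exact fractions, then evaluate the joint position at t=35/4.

Δ: Δ0=-1, Δ1=7/2, Δ2=-8, Δ3=2, Δ4=-7
row 1: diag=8, rhs=27; c'=1/4, d'=27/8
row 2: denom=6−2·1/4=11/2; d'=(-69−2·27/8)/(11/2)=-303/22
row 3: denom=8−1·2/11=86/11; d'=(60−1·-303/22)/(86/11)=1623/172
row 4: denom=8−3·33/86=589/86; d'=(-54−3·1623/172)/(589/86)=-14157/1178
back: M4=-14157/1178
back: M3=1623/172−33/86·-14157/1178=8274/589
back: M2=-303/22−2/11·8274/589=-19233/1178
back: M1=27/8−1/4·-19233/1178=4392/589
M: M0=0, M1=4392/589, M2=-19233/1178, M3=8274/589, M4=-14157/1178, M5=0
seg 0: a=0, c=M0/2=0, d=(M1−M0)/(6·2)=366/589, b=Δ0−h0·(2M0+M1)/6=-2053/589
seg 1: a=-2, c=M1/2=2196/589, d=(M2−M1)/(6·2)=-9339/4712, b=Δ1−h1·(2M1+M2)/6=2339/589
seg 2: a=5, c=M2/2=-19233/2356, d=(M3−M2)/(6·1)=11927/2356, b=Δ2−h2·(2M2+M3)/6=-5771/1178
seg 3: a=-3, c=M3/2=4137/589, d=(M4−M3)/(6·3)=-10235/7068, b=Δ3−h3·(2M3+M4)/6=-14227/2356
seg 4: a=3, c=M4/2=-14157/2356, d=(M5−M4)/(6·1)=4719/2356, b=Δ4−h4·(2M4+M5)/6=-3527/1178
t_q=35/4 → seg 4, τ=3/4; S=3+-3527/1178·τ+-14157/2356·τ²+4719/2356·τ³=-268479/150784

  seg 0: a=0 b=-2053/589 c=0 d=366/589
  seg 1: a=-2 b=2339/589 c=2196/589 d=-9339/4712
  seg 2: a=5 b=-5771/1178 c=-19233/2356 d=11927/2356
  seg 3: a=-3 b=-14227/2356 c=4137/589 d=-10235/7068
  seg 4: a=3 b=-3527/1178 c=-14157/2356 d=4719/2356
S(35/4) = -268479/150784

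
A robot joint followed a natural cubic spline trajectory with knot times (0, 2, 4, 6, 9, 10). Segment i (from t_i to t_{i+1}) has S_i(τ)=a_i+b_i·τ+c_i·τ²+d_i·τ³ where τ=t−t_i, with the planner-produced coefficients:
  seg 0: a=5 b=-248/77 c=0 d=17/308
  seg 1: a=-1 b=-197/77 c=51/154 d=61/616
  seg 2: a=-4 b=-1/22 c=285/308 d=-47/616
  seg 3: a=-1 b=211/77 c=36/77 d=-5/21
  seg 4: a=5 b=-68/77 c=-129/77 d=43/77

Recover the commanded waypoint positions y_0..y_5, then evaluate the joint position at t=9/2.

y_0 = S_0(0) = a_0 = 5
y_1 = S_1(0) = a_1 = -1
y_2 = S_2(0) = a_2 = -4
y_3 = S_3(0) = a_3 = -1
y_4 = S_4(0) = a_4 = 5
y_5 = S_4(1) = 3
t_q=9/2 is in segment 2 (τ=1/2); S_2(τ)=-18731/4928

y_0=5 y_1=-1 y_2=-4 y_3=-1 y_4=5 y_5=3
S(9/2) = -18731/4928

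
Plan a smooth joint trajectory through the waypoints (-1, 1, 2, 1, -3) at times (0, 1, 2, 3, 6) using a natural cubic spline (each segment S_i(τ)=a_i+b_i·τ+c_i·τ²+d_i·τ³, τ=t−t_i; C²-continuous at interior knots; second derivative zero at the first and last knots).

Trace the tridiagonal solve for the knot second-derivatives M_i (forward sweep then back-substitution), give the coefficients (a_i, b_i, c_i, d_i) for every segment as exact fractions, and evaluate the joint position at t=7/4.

Δ: Δ0=2, Δ1=1, Δ2=-1, Δ3=-4/3
row 1: diag=4, rhs=-6; c'=1/4, d'=-3/2
row 2: denom=4−1·1/4=15/4; d'=(-12−1·-3/2)/(15/4)=-14/5
row 3: denom=8−1·4/15=116/15; d'=(-2−1·-14/5)/(116/15)=3/29
back: M3=3/29
back: M2=-14/5−4/15·3/29=-82/29
back: M1=-3/2−1/4·-82/29=-23/29
M: M0=0, M1=-23/29, M2=-82/29, M3=3/29, M4=0
seg 0: a=-1, c=M0/2=0, d=(M1−M0)/(6·1)=-23/174, b=Δ0−h0·(2M0+M1)/6=371/174
seg 1: a=1, c=M1/2=-23/58, d=(M2−M1)/(6·1)=-59/174, b=Δ1−h1·(2M1+M2)/6=151/87
seg 2: a=2, c=M2/2=-41/29, d=(M3−M2)/(6·1)=85/174, b=Δ2−h2·(2M2+M3)/6=-13/174
seg 3: a=1, c=M3/2=3/58, d=(M4−M3)/(6·3)=-1/174, b=Δ3−h3·(2M3+M4)/6=-125/87
t_q=7/4 → seg 1, τ=3/4; S=1+151/87·τ+-23/58·τ²+-59/174·τ³=7185/3712

  seg 0: a=-1 b=371/174 c=0 d=-23/174
  seg 1: a=1 b=151/87 c=-23/58 d=-59/174
  seg 2: a=2 b=-13/174 c=-41/29 d=85/174
  seg 3: a=1 b=-125/87 c=3/58 d=-1/174
S(7/4) = 7185/3712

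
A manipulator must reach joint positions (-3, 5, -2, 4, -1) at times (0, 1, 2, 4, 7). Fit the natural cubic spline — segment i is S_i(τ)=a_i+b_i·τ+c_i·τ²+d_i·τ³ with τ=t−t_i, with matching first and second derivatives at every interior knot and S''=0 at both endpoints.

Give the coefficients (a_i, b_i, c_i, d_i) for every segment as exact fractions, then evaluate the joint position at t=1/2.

  seg 0: a=-3 b=3992/321 c=0 d=-1424/321
  seg 1: a=5 b=-280/321 c=-1424/107 d=2305/321
  seg 2: a=-2 b=-1909/321 c=881/107 d=-1207/642
  seg 3: a=4 b=1421/321 c=-326/107 d=326/963
S(1/2) = 285/107

Δ: Δ0=8, Δ1=-7, Δ2=3, Δ3=-5/3
row 1: diag=4, rhs=-90; c'=1/4, d'=-45/2
row 2: denom=6−1·1/4=23/4; d'=(60−1·-45/2)/(23/4)=330/23
row 3: denom=10−2·8/23=214/23; d'=(-28−2·330/23)/(214/23)=-652/107
back: M3=-652/107
back: M2=330/23−8/23·-652/107=1762/107
back: M1=-45/2−1/4·1762/107=-2848/107
M: M0=0, M1=-2848/107, M2=1762/107, M3=-652/107, M4=0
seg 0: a=-3, c=M0/2=0, d=(M1−M0)/(6·1)=-1424/321, b=Δ0−h0·(2M0+M1)/6=3992/321
seg 1: a=5, c=M1/2=-1424/107, d=(M2−M1)/(6·1)=2305/321, b=Δ1−h1·(2M1+M2)/6=-280/321
seg 2: a=-2, c=M2/2=881/107, d=(M3−M2)/(6·2)=-1207/642, b=Δ2−h2·(2M2+M3)/6=-1909/321
seg 3: a=4, c=M3/2=-326/107, d=(M4−M3)/(6·3)=326/963, b=Δ3−h3·(2M3+M4)/6=1421/321
t_q=1/2 → seg 0, τ=1/2; S=-3+3992/321·τ+0·τ²+-1424/321·τ³=285/107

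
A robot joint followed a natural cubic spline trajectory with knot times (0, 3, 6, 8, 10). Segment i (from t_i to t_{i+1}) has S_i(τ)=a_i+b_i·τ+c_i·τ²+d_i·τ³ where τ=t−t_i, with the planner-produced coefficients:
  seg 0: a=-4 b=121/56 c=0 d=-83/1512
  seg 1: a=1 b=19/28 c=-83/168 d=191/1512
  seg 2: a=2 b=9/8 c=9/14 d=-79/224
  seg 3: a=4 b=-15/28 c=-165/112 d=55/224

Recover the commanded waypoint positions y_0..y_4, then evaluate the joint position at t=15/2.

y_0 = S_0(0) = a_0 = -4
y_1 = S_1(0) = a_1 = 1
y_2 = S_2(0) = a_2 = 2
y_3 = S_3(0) = a_3 = 4
y_4 = S_3(2) = -1
t_q=15/2 is in segment 2 (τ=3/2); S_2(τ)=7067/1792

y_0=-4 y_1=1 y_2=2 y_3=4 y_4=-1
S(15/2) = 7067/1792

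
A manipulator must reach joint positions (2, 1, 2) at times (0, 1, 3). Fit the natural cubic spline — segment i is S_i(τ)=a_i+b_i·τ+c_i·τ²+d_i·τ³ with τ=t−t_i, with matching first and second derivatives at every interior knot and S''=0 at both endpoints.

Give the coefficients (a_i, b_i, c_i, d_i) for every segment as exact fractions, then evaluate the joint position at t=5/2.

  seg 0: a=2 b=-5/4 c=0 d=1/4
  seg 1: a=1 b=-1/2 c=3/4 d=-1/8
S(5/2) = 97/64

Δ: Δ0=-1, Δ1=1/2
row 1: diag=6, rhs=9; c'=1/3, d'=3/2
back: M1=3/2
M: M0=0, M1=3/2, M2=0
seg 0: a=2, c=M0/2=0, d=(M1−M0)/(6·1)=1/4, b=Δ0−h0·(2M0+M1)/6=-5/4
seg 1: a=1, c=M1/2=3/4, d=(M2−M1)/(6·2)=-1/8, b=Δ1−h1·(2M1+M2)/6=-1/2
t_q=5/2 → seg 1, τ=3/2; S=1+-1/2·τ+3/4·τ²+-1/8·τ³=97/64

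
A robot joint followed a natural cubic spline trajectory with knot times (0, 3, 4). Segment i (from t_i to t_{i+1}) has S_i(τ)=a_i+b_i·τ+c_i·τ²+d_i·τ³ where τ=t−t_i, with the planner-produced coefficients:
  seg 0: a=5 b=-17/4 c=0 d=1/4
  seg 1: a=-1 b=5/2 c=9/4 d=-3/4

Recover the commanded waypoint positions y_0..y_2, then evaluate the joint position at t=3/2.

y_0 = S_0(0) = a_0 = 5
y_1 = S_1(0) = a_1 = -1
y_2 = S_1(1) = 3
t_q=3/2 is in segment 0 (τ=3/2); S_0(τ)=-17/32

y_0=5 y_1=-1 y_2=3
S(3/2) = -17/32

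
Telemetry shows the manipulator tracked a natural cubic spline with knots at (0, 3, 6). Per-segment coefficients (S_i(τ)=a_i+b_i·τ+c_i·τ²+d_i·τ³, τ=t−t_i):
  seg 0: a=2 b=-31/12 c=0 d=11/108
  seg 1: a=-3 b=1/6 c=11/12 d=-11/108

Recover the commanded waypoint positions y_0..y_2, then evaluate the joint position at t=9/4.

y_0 = S_0(0) = a_0 = 2
y_1 = S_1(0) = a_1 = -3
y_2 = S_1(3) = 3
t_q=9/4 is in segment 0 (τ=9/4); S_0(τ)=-679/256

y_0=2 y_1=-3 y_2=3
S(9/4) = -679/256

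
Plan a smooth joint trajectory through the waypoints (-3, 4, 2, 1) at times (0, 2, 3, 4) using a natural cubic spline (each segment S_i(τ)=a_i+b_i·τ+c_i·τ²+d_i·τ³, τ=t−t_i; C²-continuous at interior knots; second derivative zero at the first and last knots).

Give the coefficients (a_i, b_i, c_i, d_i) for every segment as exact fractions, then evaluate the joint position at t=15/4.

  seg 0: a=-3 b=11/2 c=0 d=-1/2
  seg 1: a=4 b=-1/2 c=-3 d=3/2
  seg 2: a=2 b=-2 c=3/2 d=-1/2
S(15/4) = 145/128

Δ: Δ0=7/2, Δ1=-2, Δ2=-1
row 1: diag=6, rhs=-33; c'=1/6, d'=-11/2
row 2: denom=4−1·1/6=23/6; d'=(6−1·-11/2)/(23/6)=3
back: M2=3
back: M1=-11/2−1/6·3=-6
M: M0=0, M1=-6, M2=3, M3=0
seg 0: a=-3, c=M0/2=0, d=(M1−M0)/(6·2)=-1/2, b=Δ0−h0·(2M0+M1)/6=11/2
seg 1: a=4, c=M1/2=-3, d=(M2−M1)/(6·1)=3/2, b=Δ1−h1·(2M1+M2)/6=-1/2
seg 2: a=2, c=M2/2=3/2, d=(M3−M2)/(6·1)=-1/2, b=Δ2−h2·(2M2+M3)/6=-2
t_q=15/4 → seg 2, τ=3/4; S=2+-2·τ+3/2·τ²+-1/2·τ³=145/128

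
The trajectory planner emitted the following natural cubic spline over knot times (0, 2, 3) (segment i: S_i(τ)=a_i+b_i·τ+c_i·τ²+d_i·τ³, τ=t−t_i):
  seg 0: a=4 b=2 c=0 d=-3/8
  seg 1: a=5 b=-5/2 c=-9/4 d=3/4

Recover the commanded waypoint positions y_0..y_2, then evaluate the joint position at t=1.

y_0=4 y_1=5 y_2=1
S(1) = 45/8

y_0 = S_0(0) = a_0 = 4
y_1 = S_1(0) = a_1 = 5
y_2 = S_1(1) = 1
t_q=1 is in segment 0 (τ=1); S_0(τ)=45/8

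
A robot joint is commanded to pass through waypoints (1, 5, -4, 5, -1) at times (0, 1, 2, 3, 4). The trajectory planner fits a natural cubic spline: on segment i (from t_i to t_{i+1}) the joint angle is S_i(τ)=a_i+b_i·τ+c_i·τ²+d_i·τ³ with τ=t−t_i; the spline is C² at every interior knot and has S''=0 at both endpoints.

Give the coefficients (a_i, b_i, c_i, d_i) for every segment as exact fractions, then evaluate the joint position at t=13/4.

Δ: Δ0=4, Δ1=-9, Δ2=9, Δ3=-6
row 1: diag=4, rhs=-78; c'=1/4, d'=-39/2
row 2: denom=4−1·1/4=15/4; d'=(108−1·-39/2)/(15/4)=34
row 3: denom=4−1·4/15=56/15; d'=(-90−1·34)/(56/15)=-465/14
back: M3=-465/14
back: M2=34−4/15·-465/14=300/7
back: M1=-39/2−1/4·300/7=-423/14
M: M0=0, M1=-423/14, M2=300/7, M3=-465/14, M4=0
seg 0: a=1, c=M0/2=0, d=(M1−M0)/(6·1)=-141/28, b=Δ0−h0·(2M0+M1)/6=253/28
seg 1: a=5, c=M1/2=-423/28, d=(M2−M1)/(6·1)=341/28, b=Δ1−h1·(2M1+M2)/6=-85/14
seg 2: a=-4, c=M2/2=150/7, d=(M3−M2)/(6·1)=-355/28, b=Δ2−h2·(2M2+M3)/6=1/4
seg 3: a=5, c=M3/2=-465/28, d=(M4−M3)/(6·1)=155/28, b=Δ3−h3·(2M3+M4)/6=71/14
t_q=13/4 → seg 3, τ=1/4; S=5+71/14·τ+-465/28·τ²+155/28·τ³=1361/256

  seg 0: a=1 b=253/28 c=0 d=-141/28
  seg 1: a=5 b=-85/14 c=-423/28 d=341/28
  seg 2: a=-4 b=1/4 c=150/7 d=-355/28
  seg 3: a=5 b=71/14 c=-465/28 d=155/28
S(13/4) = 1361/256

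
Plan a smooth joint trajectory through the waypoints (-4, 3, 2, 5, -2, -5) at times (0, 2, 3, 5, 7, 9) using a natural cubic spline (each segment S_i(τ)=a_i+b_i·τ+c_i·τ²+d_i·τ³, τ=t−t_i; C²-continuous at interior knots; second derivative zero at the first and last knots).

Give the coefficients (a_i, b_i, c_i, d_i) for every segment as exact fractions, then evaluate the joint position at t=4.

  seg 0: a=-4 b=5053/954 c=0 d=-857/1908
  seg 1: a=3 b=-89/954 c=-857/318 d=853/477
  seg 2: a=2 b=-113/954 c=283/106 d=-1775/1908
  seg 3: a=5 b=-575/954 c=-463/159 d=349/477
  seg 4: a=-2 b=-3311/954 c=235/159 d=-235/954
S(4) = 2303/636

Δ: Δ0=7/2, Δ1=-1, Δ2=3/2, Δ3=-7/2, Δ4=-3/2
row 1: diag=6, rhs=-27; c'=1/6, d'=-9/2
row 2: denom=6−1·1/6=35/6; d'=(15−1·-9/2)/(35/6)=117/35
row 3: denom=8−2·12/35=256/35; d'=(-30−2·117/35)/(256/35)=-321/64
row 4: denom=8−2·35/128=477/64; d'=(12−2·-321/64)/(477/64)=470/159
back: M4=470/159
back: M3=-321/64−35/128·470/159=-926/159
back: M2=117/35−12/35·-926/159=283/53
back: M1=-9/2−1/6·283/53=-857/159
M: M0=0, M1=-857/159, M2=283/53, M3=-926/159, M4=470/159, M5=0
seg 0: a=-4, c=M0/2=0, d=(M1−M0)/(6·2)=-857/1908, b=Δ0−h0·(2M0+M1)/6=5053/954
seg 1: a=3, c=M1/2=-857/318, d=(M2−M1)/(6·1)=853/477, b=Δ1−h1·(2M1+M2)/6=-89/954
seg 2: a=2, c=M2/2=283/106, d=(M3−M2)/(6·2)=-1775/1908, b=Δ2−h2·(2M2+M3)/6=-113/954
seg 3: a=5, c=M3/2=-463/159, d=(M4−M3)/(6·2)=349/477, b=Δ3−h3·(2M3+M4)/6=-575/954
seg 4: a=-2, c=M4/2=235/159, d=(M5−M4)/(6·2)=-235/954, b=Δ4−h4·(2M4+M5)/6=-3311/954
t_q=4 → seg 2, τ=1; S=2+-113/954·τ+283/106·τ²+-1775/1908·τ³=2303/636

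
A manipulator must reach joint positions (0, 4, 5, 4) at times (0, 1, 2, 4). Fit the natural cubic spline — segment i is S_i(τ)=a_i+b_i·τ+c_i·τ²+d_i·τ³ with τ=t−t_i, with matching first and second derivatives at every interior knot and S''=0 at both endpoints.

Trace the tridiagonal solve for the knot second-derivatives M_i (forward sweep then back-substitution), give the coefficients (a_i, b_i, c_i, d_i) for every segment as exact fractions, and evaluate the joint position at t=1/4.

  seg 0: a=0 b=217/46 c=0 d=-33/46
  seg 1: a=4 b=59/23 c=-99/46 d=27/46
  seg 2: a=5 b=1/46 c=-9/23 d=3/46
S(1/4) = 3439/2944

Δ: Δ0=4, Δ1=1, Δ2=-1/2
row 1: diag=4, rhs=-18; c'=1/4, d'=-9/2
row 2: denom=6−1·1/4=23/4; d'=(-9−1·-9/2)/(23/4)=-18/23
back: M2=-18/23
back: M1=-9/2−1/4·-18/23=-99/23
M: M0=0, M1=-99/23, M2=-18/23, M3=0
seg 0: a=0, c=M0/2=0, d=(M1−M0)/(6·1)=-33/46, b=Δ0−h0·(2M0+M1)/6=217/46
seg 1: a=4, c=M1/2=-99/46, d=(M2−M1)/(6·1)=27/46, b=Δ1−h1·(2M1+M2)/6=59/23
seg 2: a=5, c=M2/2=-9/23, d=(M3−M2)/(6·2)=3/46, b=Δ2−h2·(2M2+M3)/6=1/46
t_q=1/4 → seg 0, τ=1/4; S=0+217/46·τ+0·τ²+-33/46·τ³=3439/2944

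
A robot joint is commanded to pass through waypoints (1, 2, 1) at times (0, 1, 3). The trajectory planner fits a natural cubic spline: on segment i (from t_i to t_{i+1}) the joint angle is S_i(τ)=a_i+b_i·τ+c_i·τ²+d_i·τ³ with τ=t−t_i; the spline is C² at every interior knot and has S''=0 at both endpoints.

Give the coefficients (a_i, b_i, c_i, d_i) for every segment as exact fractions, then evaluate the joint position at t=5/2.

Δ: Δ0=1, Δ1=-1/2
row 1: diag=6, rhs=-9; c'=1/3, d'=-3/2
back: M1=-3/2
M: M0=0, M1=-3/2, M2=0
seg 0: a=1, c=M0/2=0, d=(M1−M0)/(6·1)=-1/4, b=Δ0−h0·(2M0+M1)/6=5/4
seg 1: a=2, c=M1/2=-3/4, d=(M2−M1)/(6·2)=1/8, b=Δ1−h1·(2M1+M2)/6=1/2
t_q=5/2 → seg 1, τ=3/2; S=2+1/2·τ+-3/4·τ²+1/8·τ³=95/64

  seg 0: a=1 b=5/4 c=0 d=-1/4
  seg 1: a=2 b=1/2 c=-3/4 d=1/8
S(5/2) = 95/64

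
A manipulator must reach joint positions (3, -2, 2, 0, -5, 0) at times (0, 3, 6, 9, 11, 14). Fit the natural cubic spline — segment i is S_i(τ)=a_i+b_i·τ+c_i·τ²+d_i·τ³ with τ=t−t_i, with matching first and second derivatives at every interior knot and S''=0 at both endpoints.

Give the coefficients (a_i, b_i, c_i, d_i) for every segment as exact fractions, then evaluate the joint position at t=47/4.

  seg 0: a=3 b=-1687/660 c=0 d=587/5940
  seg 1: a=-2 b=37/330 c=587/660 d=-191/1188
  seg 2: a=2 b=731/660 c=-92/165 d=-67/5940
  seg 3: a=0 b=-839/330 c=-29/44 d=449/1320
  seg 4: a=-5 b=-181/165 c=76/55 d=-76/495
S(47/4) = -4497/880

Δ: Δ0=-5/3, Δ1=4/3, Δ2=-2/3, Δ3=-5/2, Δ4=5/3
row 1: diag=12, rhs=18; c'=1/4, d'=3/2
row 2: denom=12−3·1/4=45/4; d'=(-12−3·3/2)/(45/4)=-22/15
row 3: denom=10−3·4/15=46/5; d'=(-11−3·-22/15)/(46/5)=-33/46
row 4: denom=10−2·5/23=220/23; d'=(25−2·-33/46)/(220/23)=152/55
back: M4=152/55
back: M3=-33/46−5/23·152/55=-29/22
back: M2=-22/15−4/15·-29/22=-184/165
back: M1=3/2−1/4·-184/165=587/330
M: M0=0, M1=587/330, M2=-184/165, M3=-29/22, M4=152/55, M5=0
seg 0: a=3, c=M0/2=0, d=(M1−M0)/(6·3)=587/5940, b=Δ0−h0·(2M0+M1)/6=-1687/660
seg 1: a=-2, c=M1/2=587/660, d=(M2−M1)/(6·3)=-191/1188, b=Δ1−h1·(2M1+M2)/6=37/330
seg 2: a=2, c=M2/2=-92/165, d=(M3−M2)/(6·3)=-67/5940, b=Δ2−h2·(2M2+M3)/6=731/660
seg 3: a=0, c=M3/2=-29/44, d=(M4−M3)/(6·2)=449/1320, b=Δ3−h3·(2M3+M4)/6=-839/330
seg 4: a=-5, c=M4/2=76/55, d=(M5−M4)/(6·3)=-76/495, b=Δ4−h4·(2M4+M5)/6=-181/165
t_q=47/4 → seg 4, τ=3/4; S=-5+-181/165·τ+76/55·τ²+-76/495·τ³=-4497/880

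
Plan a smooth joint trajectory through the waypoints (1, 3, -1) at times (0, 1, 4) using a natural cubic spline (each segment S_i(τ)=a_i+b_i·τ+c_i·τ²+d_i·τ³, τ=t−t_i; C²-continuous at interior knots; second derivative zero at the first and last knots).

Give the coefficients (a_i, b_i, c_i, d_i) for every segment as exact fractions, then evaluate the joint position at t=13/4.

  seg 0: a=1 b=29/12 c=0 d=-5/12
  seg 1: a=3 b=7/6 c=-5/4 d=5/36
S(13/4) = 225/256

Δ: Δ0=2, Δ1=-4/3
row 1: diag=8, rhs=-20; c'=3/8, d'=-5/2
back: M1=-5/2
M: M0=0, M1=-5/2, M2=0
seg 0: a=1, c=M0/2=0, d=(M1−M0)/(6·1)=-5/12, b=Δ0−h0·(2M0+M1)/6=29/12
seg 1: a=3, c=M1/2=-5/4, d=(M2−M1)/(6·3)=5/36, b=Δ1−h1·(2M1+M2)/6=7/6
t_q=13/4 → seg 1, τ=9/4; S=3+7/6·τ+-5/4·τ²+5/36·τ³=225/256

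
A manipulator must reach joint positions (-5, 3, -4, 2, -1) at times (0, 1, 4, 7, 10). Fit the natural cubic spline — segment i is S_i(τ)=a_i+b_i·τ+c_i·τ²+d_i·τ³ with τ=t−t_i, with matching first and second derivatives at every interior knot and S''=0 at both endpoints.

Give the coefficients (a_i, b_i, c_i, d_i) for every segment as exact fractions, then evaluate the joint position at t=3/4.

Δ: Δ0=8, Δ1=-7/3, Δ2=2, Δ3=-1
row 1: diag=8, rhs=-62; c'=3/8, d'=-31/4
row 2: denom=12−3·3/8=87/8; d'=(26−3·-31/4)/(87/8)=394/87
row 3: denom=12−3·8/29=324/29; d'=(-18−3·394/87)/(324/29)=-229/81
back: M3=-229/81
back: M2=394/87−8/29·-229/81=430/81
back: M1=-31/4−3/8·430/81=-263/27
M: M0=0, M1=-263/27, M2=430/81, M3=-229/81, M4=0
seg 0: a=-5, c=M0/2=0, d=(M1−M0)/(6·1)=-263/162, b=Δ0−h0·(2M0+M1)/6=1559/162
seg 1: a=3, c=M1/2=-263/54, d=(M2−M1)/(6·3)=1219/1458, b=Δ1−h1·(2M1+M2)/6=385/81
seg 2: a=-4, c=M2/2=215/81, d=(M3−M2)/(6·3)=-659/1458, b=Δ2−h2·(2M2+M3)/6=-307/162
seg 3: a=2, c=M3/2=-229/162, d=(M4−M3)/(6·3)=229/1458, b=Δ3−h3·(2M3+M4)/6=148/81
t_q=3/4 → seg 0, τ=3/4; S=-5+1559/162·τ+0·τ²+-263/162·τ³=5297/3456

  seg 0: a=-5 b=1559/162 c=0 d=-263/162
  seg 1: a=3 b=385/81 c=-263/54 d=1219/1458
  seg 2: a=-4 b=-307/162 c=215/81 d=-659/1458
  seg 3: a=2 b=148/81 c=-229/162 d=229/1458
S(3/4) = 5297/3456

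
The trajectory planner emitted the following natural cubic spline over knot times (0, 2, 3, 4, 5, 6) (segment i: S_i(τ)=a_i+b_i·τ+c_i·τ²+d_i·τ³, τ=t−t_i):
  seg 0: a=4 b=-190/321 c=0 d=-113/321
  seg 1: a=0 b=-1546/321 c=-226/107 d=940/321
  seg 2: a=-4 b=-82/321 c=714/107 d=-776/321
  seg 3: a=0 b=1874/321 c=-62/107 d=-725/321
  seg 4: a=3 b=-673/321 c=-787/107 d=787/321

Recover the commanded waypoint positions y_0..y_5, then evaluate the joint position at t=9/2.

y_0=4 y_1=0 y_2=-4 y_3=0 y_4=3 y_5=-4
S(9/2) = 2133/856

y_0 = S_0(0) = a_0 = 4
y_1 = S_1(0) = a_1 = 0
y_2 = S_2(0) = a_2 = -4
y_3 = S_3(0) = a_3 = 0
y_4 = S_4(0) = a_4 = 3
y_5 = S_4(1) = -4
t_q=9/2 is in segment 3 (τ=1/2); S_3(τ)=2133/856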